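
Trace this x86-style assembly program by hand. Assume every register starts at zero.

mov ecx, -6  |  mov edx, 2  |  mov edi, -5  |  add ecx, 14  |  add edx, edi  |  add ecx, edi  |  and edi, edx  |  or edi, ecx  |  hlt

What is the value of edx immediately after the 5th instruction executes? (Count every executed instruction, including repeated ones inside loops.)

-3

after mov ecx, -6: ecx=-6
after mov edx, 2: edx=2
after mov edi, -5: edi=-5
after add ecx, 14: ecx=(-6)+14=8
after add edx, edi: edx=2+(-5)=-3
After step 5: edx = -3.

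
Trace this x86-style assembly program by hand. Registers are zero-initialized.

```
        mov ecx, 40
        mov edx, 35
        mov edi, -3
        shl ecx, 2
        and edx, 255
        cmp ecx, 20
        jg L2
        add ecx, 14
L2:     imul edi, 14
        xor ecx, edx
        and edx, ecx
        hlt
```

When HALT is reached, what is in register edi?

-42

mov ecx, 40 → ecx=40
mov edx, 35 → edx=35
mov edi, -3 → edi=-3
shl ecx, 2 → ecx=40<<2=160
and edx, 255 → edx=35&255=35
cmp ecx, 20  (cmp 160,20)
jg L2: taken
imul edi, 14 → edi=(-3)*14=-42
xor ecx, edx → ecx=160^35=131
and edx, ecx → edx=35&131=3
halt.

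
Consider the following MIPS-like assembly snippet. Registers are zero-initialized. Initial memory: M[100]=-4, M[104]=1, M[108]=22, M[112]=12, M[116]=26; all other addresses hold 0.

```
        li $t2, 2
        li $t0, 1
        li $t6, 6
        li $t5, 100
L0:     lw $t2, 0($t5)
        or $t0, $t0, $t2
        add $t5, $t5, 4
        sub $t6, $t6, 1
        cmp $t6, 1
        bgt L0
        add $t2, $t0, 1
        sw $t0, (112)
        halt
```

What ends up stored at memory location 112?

after li $t2, 2: $t2=2
after li $t0, 1: $t0=1
after li $t6, 6: $t6=6
after li $t5, 100: $t5=100
after lw $t2, 0($t5): $t2=M[100]=-4
after or $t0, $t0, $t2: $t0=1|(-4)=-3
after add $t5, $t5, 4: $t5=100+4=104
after sub $t6, $t6, 1: $t6=6-1=5
cmp $t6, 1  (cmp 5,1)
bgt L0: taken
after lw $t2, 0($t5): $t2=M[104]=1
after or $t0, $t0, $t2: $t0=(-3)|1=-3
after add $t5, $t5, 4: $t5=104+4=108
after sub $t6, $t6, 1: $t6=5-1=4
cmp $t6, 1  (cmp 4,1)
bgt L0: taken
after lw $t2, 0($t5): $t2=M[108]=22
after or $t0, $t0, $t2: $t0=(-3)|22=-1
after add $t5, $t5, 4: $t5=108+4=112
after sub $t6, $t6, 1: $t6=4-1=3
cmp $t6, 1  (cmp 3,1)
bgt L0: taken
after lw $t2, 0($t5): $t2=M[112]=12
after or $t0, $t0, $t2: $t0=(-1)|12=-1
after add $t5, $t5, 4: $t5=112+4=116
after sub $t6, $t6, 1: $t6=3-1=2
cmp $t6, 1  (cmp 2,1)
bgt L0: taken
after lw $t2, 0($t5): $t2=M[116]=26
after or $t0, $t0, $t2: $t0=(-1)|26=-1
after add $t5, $t5, 4: $t5=116+4=120
after sub $t6, $t6, 1: $t6=2-1=1
cmp $t6, 1  (cmp 1,1)
bgt L0: not taken
after add $t2, $t0, 1: $t2=(-1)+1=0
sw $t0, (112) → M[112]=-1
halt.

-1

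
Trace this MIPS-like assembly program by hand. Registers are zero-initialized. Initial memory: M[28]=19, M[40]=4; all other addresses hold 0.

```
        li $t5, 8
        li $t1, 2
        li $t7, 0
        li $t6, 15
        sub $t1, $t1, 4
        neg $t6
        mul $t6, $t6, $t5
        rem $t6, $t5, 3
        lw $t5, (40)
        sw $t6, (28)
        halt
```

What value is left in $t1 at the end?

after li $t5, 8: $t5=8
after li $t1, 2: $t1=2
after li $t7, 0: $t7=0
after li $t6, 15: $t6=15
after sub $t1, $t1, 4: $t1=2-4=-2
after neg $t6: $t6=-(15)=-15
after mul $t6, $t6, $t5: $t6=(-15)*8=-120
after rem $t6, $t5, 3: $t6=8%3=2
after lw $t5, (40): $t5=M[40]=4
sw $t6, (28) → M[28]=2
halt.

-2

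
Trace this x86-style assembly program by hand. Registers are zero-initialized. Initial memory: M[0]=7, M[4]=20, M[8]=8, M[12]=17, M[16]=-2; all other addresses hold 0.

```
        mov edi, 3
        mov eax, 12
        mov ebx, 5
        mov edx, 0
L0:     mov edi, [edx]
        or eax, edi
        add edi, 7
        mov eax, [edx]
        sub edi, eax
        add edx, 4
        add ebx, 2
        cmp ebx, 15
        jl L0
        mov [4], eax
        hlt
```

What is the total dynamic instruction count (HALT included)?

51

mov edi, 3 → edi=3
mov eax, 12 → eax=12
mov ebx, 5 → ebx=5
mov edx, 0 → edx=0
mov edi, [edx] → edi=M[0]=7
or eax, edi → eax=12|7=15
add edi, 7 → edi=7+7=14
mov eax, [edx] → eax=M[0]=7
sub edi, eax → edi=14-7=7
add edx, 4 → edx=0+4=4
add ebx, 2 → ebx=5+2=7
cmp ebx, 15  (cmp 7,15)
jl L0: taken
mov edi, [edx] → edi=M[4]=20
or eax, edi → eax=7|20=23
add edi, 7 → edi=20+7=27
mov eax, [edx] → eax=M[4]=20
sub edi, eax → edi=27-20=7
add edx, 4 → edx=4+4=8
add ebx, 2 → ebx=7+2=9
cmp ebx, 15  (cmp 9,15)
jl L0: taken
mov edi, [edx] → edi=M[8]=8
or eax, edi → eax=20|8=28
add edi, 7 → edi=8+7=15
mov eax, [edx] → eax=M[8]=8
sub edi, eax → edi=15-8=7
add edx, 4 → edx=8+4=12
add ebx, 2 → ebx=9+2=11
cmp ebx, 15  (cmp 11,15)
jl L0: taken
mov edi, [edx] → edi=M[12]=17
or eax, edi → eax=8|17=25
add edi, 7 → edi=17+7=24
mov eax, [edx] → eax=M[12]=17
sub edi, eax → edi=24-17=7
add edx, 4 → edx=12+4=16
add ebx, 2 → ebx=11+2=13
cmp ebx, 15  (cmp 13,15)
jl L0: taken
mov edi, [edx] → edi=M[16]=-2
or eax, edi → eax=17|(-2)=-1
add edi, 7 → edi=(-2)+7=5
mov eax, [edx] → eax=M[16]=-2
sub edi, eax → edi=5-(-2)=7
add edx, 4 → edx=16+4=20
add ebx, 2 → ebx=13+2=15
cmp ebx, 15  (cmp 15,15)
jl L0: not taken
mov [4], eax → M[4]=-2
halt.
Total executed instructions: 51.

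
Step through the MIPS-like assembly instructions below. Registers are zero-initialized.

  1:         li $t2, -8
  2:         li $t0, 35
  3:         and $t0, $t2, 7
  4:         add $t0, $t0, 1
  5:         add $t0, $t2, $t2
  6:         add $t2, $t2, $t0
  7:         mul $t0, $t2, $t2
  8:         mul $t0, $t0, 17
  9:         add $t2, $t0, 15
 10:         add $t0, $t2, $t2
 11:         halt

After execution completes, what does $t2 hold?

9807

li $t2, -8 → $t2=-8
li $t0, 35 → $t0=35
and $t0, $t2, 7 → $t0=(-8)&7=0
add $t0, $t0, 1 → $t0=0+1=1
add $t0, $t2, $t2 → $t0=(-8)+(-8)=-16
add $t2, $t2, $t0 → $t2=(-8)+(-16)=-24
mul $t0, $t2, $t2 → $t0=(-24)*(-24)=576
mul $t0, $t0, 17 → $t0=576*17=9792
add $t2, $t0, 15 → $t2=9792+15=9807
add $t0, $t2, $t2 → $t0=9807+9807=19614
halt.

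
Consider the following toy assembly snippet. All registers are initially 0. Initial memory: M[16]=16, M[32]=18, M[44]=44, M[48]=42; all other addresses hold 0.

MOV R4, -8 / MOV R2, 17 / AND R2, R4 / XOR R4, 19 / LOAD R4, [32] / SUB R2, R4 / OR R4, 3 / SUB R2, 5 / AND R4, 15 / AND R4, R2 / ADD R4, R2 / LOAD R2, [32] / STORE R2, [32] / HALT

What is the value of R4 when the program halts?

MOV R4, -8 → R4=-8
MOV R2, 17 → R2=17
AND R2, R4 → R2=17&(-8)=16
XOR R4, 19 → R4=(-8)^19=-21
LOAD R4, [32] → R4=M[32]=18
SUB R2, R4 → R2=16-18=-2
OR R4, 3 → R4=18|3=19
SUB R2, 5 → R2=(-2)-5=-7
AND R4, 15 → R4=19&15=3
AND R4, R2 → R4=3&(-7)=1
ADD R4, R2 → R4=1+(-7)=-6
LOAD R2, [32] → R2=M[32]=18
STORE R2, [32] → M[32]=18
halt.

-6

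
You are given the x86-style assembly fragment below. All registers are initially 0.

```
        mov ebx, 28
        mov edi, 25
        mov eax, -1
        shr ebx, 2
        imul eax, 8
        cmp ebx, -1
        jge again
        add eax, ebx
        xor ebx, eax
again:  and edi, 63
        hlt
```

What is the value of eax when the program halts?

-8

after mov ebx, 28: ebx=28
after mov edi, 25: edi=25
after mov eax, -1: eax=-1
after shr ebx, 2: ebx=28>>2=7
after imul eax, 8: eax=(-1)*8=-8
cmp ebx, -1  (cmp 7,-1)
jge again: taken
after and edi, 63: edi=25&63=25
halt.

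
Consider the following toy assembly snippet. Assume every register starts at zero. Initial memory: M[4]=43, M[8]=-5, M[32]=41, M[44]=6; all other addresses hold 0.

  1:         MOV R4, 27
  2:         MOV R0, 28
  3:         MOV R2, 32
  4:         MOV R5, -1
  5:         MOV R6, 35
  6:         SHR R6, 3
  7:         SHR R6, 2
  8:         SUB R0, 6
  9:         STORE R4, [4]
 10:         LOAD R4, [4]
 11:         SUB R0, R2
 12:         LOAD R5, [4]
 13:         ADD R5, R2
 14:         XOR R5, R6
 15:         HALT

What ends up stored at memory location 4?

R4=27
R0=28
R2=32
R5=-1
R6=35
R6=35>>3=4
R6=4>>2=1
R0=28-6=22
STORE R4, [4] → M[4]=27
R4=M[4]=27
R0=22-32=-10
R5=M[4]=27
R5=27+32=59
R5=59^1=58
halt.

27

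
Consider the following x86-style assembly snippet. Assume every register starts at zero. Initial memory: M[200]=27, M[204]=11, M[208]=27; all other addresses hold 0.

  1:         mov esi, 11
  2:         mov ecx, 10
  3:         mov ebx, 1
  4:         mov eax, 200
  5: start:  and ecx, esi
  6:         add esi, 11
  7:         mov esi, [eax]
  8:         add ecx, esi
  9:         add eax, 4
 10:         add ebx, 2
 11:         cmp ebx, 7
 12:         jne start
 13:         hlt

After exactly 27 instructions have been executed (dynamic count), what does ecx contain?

esi=11
ecx=10
ebx=1
eax=200
ecx=10&11=10
esi=11+11=22
esi=M[200]=27
ecx=10+27=37
eax=200+4=204
ebx=1+2=3
cmp ebx, 7  (cmp 3,7)
jne start: taken
ecx=37&27=1
esi=27+11=38
esi=M[204]=11
ecx=1+11=12
eax=204+4=208
ebx=3+2=5
cmp ebx, 7  (cmp 5,7)
jne start: taken
ecx=12&11=8
esi=11+11=22
esi=M[208]=27
ecx=8+27=35
eax=208+4=212
ebx=5+2=7
cmp ebx, 7  (cmp 7,7)
After step 27: ecx = 35.

35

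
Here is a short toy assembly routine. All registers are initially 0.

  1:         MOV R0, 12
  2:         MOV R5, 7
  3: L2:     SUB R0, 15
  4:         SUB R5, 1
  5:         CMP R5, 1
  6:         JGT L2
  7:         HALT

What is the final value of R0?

-78

after MOV R0, 12: R0=12
after MOV R5, 7: R5=7
after SUB R0, 15: R0=12-15=-3
after SUB R5, 1: R5=7-1=6
CMP R5, 1  (cmp 6,1)
JGT L2: taken
after SUB R0, 15: R0=(-3)-15=-18
after SUB R5, 1: R5=6-1=5
CMP R5, 1  (cmp 5,1)
JGT L2: taken
after SUB R0, 15: R0=(-18)-15=-33
after SUB R5, 1: R5=5-1=4
CMP R5, 1  (cmp 4,1)
JGT L2: taken
after SUB R0, 15: R0=(-33)-15=-48
after SUB R5, 1: R5=4-1=3
CMP R5, 1  (cmp 3,1)
JGT L2: taken
after SUB R0, 15: R0=(-48)-15=-63
after SUB R5, 1: R5=3-1=2
CMP R5, 1  (cmp 2,1)
JGT L2: taken
after SUB R0, 15: R0=(-63)-15=-78
after SUB R5, 1: R5=2-1=1
CMP R5, 1  (cmp 1,1)
JGT L2: not taken
halt.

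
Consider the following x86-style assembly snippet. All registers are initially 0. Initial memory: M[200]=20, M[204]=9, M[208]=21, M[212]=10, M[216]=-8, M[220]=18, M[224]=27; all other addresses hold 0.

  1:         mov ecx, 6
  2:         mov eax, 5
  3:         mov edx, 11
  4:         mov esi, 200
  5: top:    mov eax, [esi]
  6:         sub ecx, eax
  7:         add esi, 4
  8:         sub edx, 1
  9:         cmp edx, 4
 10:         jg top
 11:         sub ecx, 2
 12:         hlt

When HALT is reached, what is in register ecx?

-93

after mov ecx, 6: ecx=6
after mov eax, 5: eax=5
after mov edx, 11: edx=11
after mov esi, 200: esi=200
after mov eax, [esi]: eax=M[200]=20
after sub ecx, eax: ecx=6-20=-14
after add esi, 4: esi=200+4=204
after sub edx, 1: edx=11-1=10
cmp edx, 4  (cmp 10,4)
jg top: taken
after mov eax, [esi]: eax=M[204]=9
after sub ecx, eax: ecx=(-14)-9=-23
after add esi, 4: esi=204+4=208
after sub edx, 1: edx=10-1=9
cmp edx, 4  (cmp 9,4)
jg top: taken
after mov eax, [esi]: eax=M[208]=21
after sub ecx, eax: ecx=(-23)-21=-44
after add esi, 4: esi=208+4=212
after sub edx, 1: edx=9-1=8
cmp edx, 4  (cmp 8,4)
jg top: taken
after mov eax, [esi]: eax=M[212]=10
after sub ecx, eax: ecx=(-44)-10=-54
after add esi, 4: esi=212+4=216
after sub edx, 1: edx=8-1=7
cmp edx, 4  (cmp 7,4)
jg top: taken
after mov eax, [esi]: eax=M[216]=-8
after sub ecx, eax: ecx=(-54)-(-8)=-46
after add esi, 4: esi=216+4=220
after sub edx, 1: edx=7-1=6
cmp edx, 4  (cmp 6,4)
jg top: taken
after mov eax, [esi]: eax=M[220]=18
after sub ecx, eax: ecx=(-46)-18=-64
after add esi, 4: esi=220+4=224
after sub edx, 1: edx=6-1=5
cmp edx, 4  (cmp 5,4)
jg top: taken
after mov eax, [esi]: eax=M[224]=27
after sub ecx, eax: ecx=(-64)-27=-91
after add esi, 4: esi=224+4=228
after sub edx, 1: edx=5-1=4
cmp edx, 4  (cmp 4,4)
jg top: not taken
after sub ecx, 2: ecx=(-91)-2=-93
halt.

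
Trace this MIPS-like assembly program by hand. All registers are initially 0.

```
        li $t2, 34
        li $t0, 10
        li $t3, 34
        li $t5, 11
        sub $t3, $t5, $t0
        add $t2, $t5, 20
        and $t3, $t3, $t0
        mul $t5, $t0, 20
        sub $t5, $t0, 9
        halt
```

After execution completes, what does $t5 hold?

after li $t2, 34: $t2=34
after li $t0, 10: $t0=10
after li $t3, 34: $t3=34
after li $t5, 11: $t5=11
after sub $t3, $t5, $t0: $t3=11-10=1
after add $t2, $t5, 20: $t2=11+20=31
after and $t3, $t3, $t0: $t3=1&10=0
after mul $t5, $t0, 20: $t5=10*20=200
after sub $t5, $t0, 9: $t5=10-9=1
halt.

1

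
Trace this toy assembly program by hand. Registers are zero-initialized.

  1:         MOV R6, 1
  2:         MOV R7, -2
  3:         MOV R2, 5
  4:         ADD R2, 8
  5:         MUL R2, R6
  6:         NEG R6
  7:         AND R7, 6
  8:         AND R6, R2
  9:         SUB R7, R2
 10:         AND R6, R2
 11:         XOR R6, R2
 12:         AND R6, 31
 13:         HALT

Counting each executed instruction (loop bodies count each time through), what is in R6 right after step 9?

13

after MOV R6, 1: R6=1
after MOV R7, -2: R7=-2
after MOV R2, 5: R2=5
after ADD R2, 8: R2=5+8=13
after MUL R2, R6: R2=13*1=13
after NEG R6: R6=-(1)=-1
after AND R7, 6: R7=(-2)&6=6
after AND R6, R2: R6=(-1)&13=13
after SUB R7, R2: R7=6-13=-7
After step 9: R6 = 13.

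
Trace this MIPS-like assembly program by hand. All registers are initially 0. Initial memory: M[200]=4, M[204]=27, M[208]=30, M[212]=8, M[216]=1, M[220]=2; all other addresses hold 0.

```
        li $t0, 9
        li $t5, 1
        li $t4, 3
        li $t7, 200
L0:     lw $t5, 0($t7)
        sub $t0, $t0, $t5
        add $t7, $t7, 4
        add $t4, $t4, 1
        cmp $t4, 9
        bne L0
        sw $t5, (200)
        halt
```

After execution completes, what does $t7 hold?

$t0=9
$t5=1
$t4=3
$t7=200
$t5=M[200]=4
$t0=9-4=5
$t7=200+4=204
$t4=3+1=4
cmp $t4, 9  (cmp 4,9)
bne L0: taken
$t5=M[204]=27
$t0=5-27=-22
$t7=204+4=208
$t4=4+1=5
cmp $t4, 9  (cmp 5,9)
bne L0: taken
$t5=M[208]=30
$t0=(-22)-30=-52
$t7=208+4=212
$t4=5+1=6
cmp $t4, 9  (cmp 6,9)
bne L0: taken
$t5=M[212]=8
$t0=(-52)-8=-60
$t7=212+4=216
$t4=6+1=7
cmp $t4, 9  (cmp 7,9)
bne L0: taken
$t5=M[216]=1
$t0=(-60)-1=-61
$t7=216+4=220
$t4=7+1=8
cmp $t4, 9  (cmp 8,9)
bne L0: taken
$t5=M[220]=2
$t0=(-61)-2=-63
$t7=220+4=224
$t4=8+1=9
cmp $t4, 9  (cmp 9,9)
bne L0: not taken
sw $t5, (200) → M[200]=2
halt.

224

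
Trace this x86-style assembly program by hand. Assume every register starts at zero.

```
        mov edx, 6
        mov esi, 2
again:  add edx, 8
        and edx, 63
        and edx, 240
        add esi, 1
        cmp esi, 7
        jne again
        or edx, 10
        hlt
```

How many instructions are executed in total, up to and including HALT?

mov edx, 6 → edx=6
mov esi, 2 → esi=2
add edx, 8 → edx=6+8=14
and edx, 63 → edx=14&63=14
and edx, 240 → edx=14&240=0
add esi, 1 → esi=2+1=3
cmp esi, 7  (cmp 3,7)
jne again: taken
add edx, 8 → edx=0+8=8
and edx, 63 → edx=8&63=8
and edx, 240 → edx=8&240=0
add esi, 1 → esi=3+1=4
cmp esi, 7  (cmp 4,7)
jne again: taken
add edx, 8 → edx=0+8=8
and edx, 63 → edx=8&63=8
and edx, 240 → edx=8&240=0
add esi, 1 → esi=4+1=5
cmp esi, 7  (cmp 5,7)
jne again: taken
add edx, 8 → edx=0+8=8
and edx, 63 → edx=8&63=8
and edx, 240 → edx=8&240=0
add esi, 1 → esi=5+1=6
cmp esi, 7  (cmp 6,7)
jne again: taken
add edx, 8 → edx=0+8=8
and edx, 63 → edx=8&63=8
and edx, 240 → edx=8&240=0
add esi, 1 → esi=6+1=7
cmp esi, 7  (cmp 7,7)
jne again: not taken
or edx, 10 → edx=0|10=10
halt.
Total executed instructions: 34.

34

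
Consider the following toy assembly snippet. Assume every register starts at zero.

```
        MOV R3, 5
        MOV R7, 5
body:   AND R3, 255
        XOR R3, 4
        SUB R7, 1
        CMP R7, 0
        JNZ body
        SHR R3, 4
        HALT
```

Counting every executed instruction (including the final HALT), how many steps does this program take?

after MOV R3, 5: R3=5
after MOV R7, 5: R7=5
after AND R3, 255: R3=5&255=5
after XOR R3, 4: R3=5^4=1
after SUB R7, 1: R7=5-1=4
CMP R7, 0  (cmp 4,0)
JNZ body: taken
after AND R3, 255: R3=1&255=1
after XOR R3, 4: R3=1^4=5
after SUB R7, 1: R7=4-1=3
CMP R7, 0  (cmp 3,0)
JNZ body: taken
after AND R3, 255: R3=5&255=5
after XOR R3, 4: R3=5^4=1
after SUB R7, 1: R7=3-1=2
CMP R7, 0  (cmp 2,0)
JNZ body: taken
after AND R3, 255: R3=1&255=1
after XOR R3, 4: R3=1^4=5
after SUB R7, 1: R7=2-1=1
CMP R7, 0  (cmp 1,0)
JNZ body: taken
after AND R3, 255: R3=5&255=5
after XOR R3, 4: R3=5^4=1
after SUB R7, 1: R7=1-1=0
CMP R7, 0  (cmp 0,0)
JNZ body: not taken
after SHR R3, 4: R3=1>>4=0
halt.
Total executed instructions: 29.

29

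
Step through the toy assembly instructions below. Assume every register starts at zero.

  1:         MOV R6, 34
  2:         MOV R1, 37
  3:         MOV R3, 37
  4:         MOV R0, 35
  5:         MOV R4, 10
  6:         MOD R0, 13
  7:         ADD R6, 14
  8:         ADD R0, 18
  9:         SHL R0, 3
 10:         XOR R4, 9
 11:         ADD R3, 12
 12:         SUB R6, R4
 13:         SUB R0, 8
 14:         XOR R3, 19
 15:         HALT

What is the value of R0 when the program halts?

R6=34
R1=37
R3=37
R0=35
R4=10
R0=35%13=9
R6=34+14=48
R0=9+18=27
R0=27<<3=216
R4=10^9=3
R3=37+12=49
R6=48-3=45
R0=216-8=208
R3=49^19=34
halt.

208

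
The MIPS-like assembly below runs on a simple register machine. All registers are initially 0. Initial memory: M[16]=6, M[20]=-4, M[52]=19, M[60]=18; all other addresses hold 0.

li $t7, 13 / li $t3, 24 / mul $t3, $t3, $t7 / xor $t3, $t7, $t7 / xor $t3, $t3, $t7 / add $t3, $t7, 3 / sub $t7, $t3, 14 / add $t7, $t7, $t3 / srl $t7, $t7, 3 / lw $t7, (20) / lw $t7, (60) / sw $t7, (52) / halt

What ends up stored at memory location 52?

$t7=13
$t3=24
$t3=24*13=312
$t3=13^13=0
$t3=0^13=13
$t3=13+3=16
$t7=16-14=2
$t7=2+16=18
$t7=18>>3=2
$t7=M[20]=-4
$t7=M[60]=18
sw $t7, (52) → M[52]=18
halt.

18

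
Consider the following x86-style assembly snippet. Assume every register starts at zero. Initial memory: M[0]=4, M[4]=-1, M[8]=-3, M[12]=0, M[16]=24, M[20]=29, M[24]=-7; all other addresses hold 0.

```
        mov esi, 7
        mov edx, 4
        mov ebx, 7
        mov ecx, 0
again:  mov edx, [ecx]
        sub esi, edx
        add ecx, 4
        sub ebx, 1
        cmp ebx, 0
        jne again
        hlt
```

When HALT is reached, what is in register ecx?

28

mov esi, 7 → esi=7
mov edx, 4 → edx=4
mov ebx, 7 → ebx=7
mov ecx, 0 → ecx=0
mov edx, [ecx] → edx=M[0]=4
sub esi, edx → esi=7-4=3
add ecx, 4 → ecx=0+4=4
sub ebx, 1 → ebx=7-1=6
cmp ebx, 0  (cmp 6,0)
jne again: taken
mov edx, [ecx] → edx=M[4]=-1
sub esi, edx → esi=3-(-1)=4
add ecx, 4 → ecx=4+4=8
sub ebx, 1 → ebx=6-1=5
cmp ebx, 0  (cmp 5,0)
jne again: taken
mov edx, [ecx] → edx=M[8]=-3
sub esi, edx → esi=4-(-3)=7
add ecx, 4 → ecx=8+4=12
sub ebx, 1 → ebx=5-1=4
cmp ebx, 0  (cmp 4,0)
jne again: taken
mov edx, [ecx] → edx=M[12]=0
sub esi, edx → esi=7-0=7
add ecx, 4 → ecx=12+4=16
sub ebx, 1 → ebx=4-1=3
cmp ebx, 0  (cmp 3,0)
jne again: taken
mov edx, [ecx] → edx=M[16]=24
sub esi, edx → esi=7-24=-17
add ecx, 4 → ecx=16+4=20
sub ebx, 1 → ebx=3-1=2
cmp ebx, 0  (cmp 2,0)
jne again: taken
mov edx, [ecx] → edx=M[20]=29
sub esi, edx → esi=(-17)-29=-46
add ecx, 4 → ecx=20+4=24
sub ebx, 1 → ebx=2-1=1
cmp ebx, 0  (cmp 1,0)
jne again: taken
mov edx, [ecx] → edx=M[24]=-7
sub esi, edx → esi=(-46)-(-7)=-39
add ecx, 4 → ecx=24+4=28
sub ebx, 1 → ebx=1-1=0
cmp ebx, 0  (cmp 0,0)
jne again: not taken
halt.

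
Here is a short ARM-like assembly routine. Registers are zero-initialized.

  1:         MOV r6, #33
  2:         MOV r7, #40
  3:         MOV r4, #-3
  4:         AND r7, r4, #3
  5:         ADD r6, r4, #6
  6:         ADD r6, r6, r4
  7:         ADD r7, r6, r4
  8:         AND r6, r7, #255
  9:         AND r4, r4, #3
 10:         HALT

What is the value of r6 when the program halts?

MOV r6, #33 → r6=33
MOV r7, #40 → r7=40
MOV r4, #-3 → r4=-3
AND r7, r4, #3 → r7=(-3)&3=1
ADD r6, r4, #6 → r6=(-3)+6=3
ADD r6, r6, r4 → r6=3+(-3)=0
ADD r7, r6, r4 → r7=0+(-3)=-3
AND r6, r7, #255 → r6=(-3)&255=253
AND r4, r4, #3 → r4=(-3)&3=1
halt.

253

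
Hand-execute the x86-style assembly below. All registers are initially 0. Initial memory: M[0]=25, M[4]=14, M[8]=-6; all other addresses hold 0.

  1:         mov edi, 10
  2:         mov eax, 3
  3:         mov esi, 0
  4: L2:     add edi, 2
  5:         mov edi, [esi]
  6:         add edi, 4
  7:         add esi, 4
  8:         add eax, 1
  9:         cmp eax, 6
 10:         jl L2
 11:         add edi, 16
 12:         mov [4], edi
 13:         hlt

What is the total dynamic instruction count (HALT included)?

edi=10
eax=3
esi=0
edi=10+2=12
edi=M[0]=25
edi=25+4=29
esi=0+4=4
eax=3+1=4
cmp eax, 6  (cmp 4,6)
jl L2: taken
edi=29+2=31
edi=M[4]=14
edi=14+4=18
esi=4+4=8
eax=4+1=5
cmp eax, 6  (cmp 5,6)
jl L2: taken
edi=18+2=20
edi=M[8]=-6
edi=(-6)+4=-2
esi=8+4=12
eax=5+1=6
cmp eax, 6  (cmp 6,6)
jl L2: not taken
edi=(-2)+16=14
mov [4], edi → M[4]=14
halt.
Total executed instructions: 27.

27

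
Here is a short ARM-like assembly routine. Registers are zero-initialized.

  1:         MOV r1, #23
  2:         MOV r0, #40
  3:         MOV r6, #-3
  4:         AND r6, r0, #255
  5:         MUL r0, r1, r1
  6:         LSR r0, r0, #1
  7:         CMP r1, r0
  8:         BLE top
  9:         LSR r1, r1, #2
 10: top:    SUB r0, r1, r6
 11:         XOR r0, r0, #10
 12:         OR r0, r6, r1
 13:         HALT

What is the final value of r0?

after MOV r1, #23: r1=23
after MOV r0, #40: r0=40
after MOV r6, #-3: r6=-3
after AND r6, r0, #255: r6=40&255=40
after MUL r0, r1, r1: r0=23*23=529
after LSR r0, r0, #1: r0=529>>1=264
CMP r1, r0  (cmp 23,264)
BLE top: taken
after SUB r0, r1, r6: r0=23-40=-17
after XOR r0, r0, #10: r0=(-17)^10=-27
after OR r0, r6, r1: r0=40|23=63
halt.

63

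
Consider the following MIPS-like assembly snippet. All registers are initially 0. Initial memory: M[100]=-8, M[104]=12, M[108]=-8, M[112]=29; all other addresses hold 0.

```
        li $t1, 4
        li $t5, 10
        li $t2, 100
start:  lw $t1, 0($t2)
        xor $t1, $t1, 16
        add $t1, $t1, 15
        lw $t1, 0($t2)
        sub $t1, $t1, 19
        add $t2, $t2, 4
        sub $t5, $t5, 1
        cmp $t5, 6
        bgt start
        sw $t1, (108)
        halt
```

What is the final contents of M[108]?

10

li $t1, 4 → $t1=4
li $t5, 10 → $t5=10
li $t2, 100 → $t2=100
lw $t1, 0($t2) → $t1=M[100]=-8
xor $t1, $t1, 16 → $t1=(-8)^16=-24
add $t1, $t1, 15 → $t1=(-24)+15=-9
lw $t1, 0($t2) → $t1=M[100]=-8
sub $t1, $t1, 19 → $t1=(-8)-19=-27
add $t2, $t2, 4 → $t2=100+4=104
sub $t5, $t5, 1 → $t5=10-1=9
cmp $t5, 6  (cmp 9,6)
bgt start: taken
lw $t1, 0($t2) → $t1=M[104]=12
xor $t1, $t1, 16 → $t1=12^16=28
add $t1, $t1, 15 → $t1=28+15=43
lw $t1, 0($t2) → $t1=M[104]=12
sub $t1, $t1, 19 → $t1=12-19=-7
add $t2, $t2, 4 → $t2=104+4=108
sub $t5, $t5, 1 → $t5=9-1=8
cmp $t5, 6  (cmp 8,6)
bgt start: taken
lw $t1, 0($t2) → $t1=M[108]=-8
xor $t1, $t1, 16 → $t1=(-8)^16=-24
add $t1, $t1, 15 → $t1=(-24)+15=-9
lw $t1, 0($t2) → $t1=M[108]=-8
sub $t1, $t1, 19 → $t1=(-8)-19=-27
add $t2, $t2, 4 → $t2=108+4=112
sub $t5, $t5, 1 → $t5=8-1=7
cmp $t5, 6  (cmp 7,6)
bgt start: taken
lw $t1, 0($t2) → $t1=M[112]=29
xor $t1, $t1, 16 → $t1=29^16=13
add $t1, $t1, 15 → $t1=13+15=28
lw $t1, 0($t2) → $t1=M[112]=29
sub $t1, $t1, 19 → $t1=29-19=10
add $t2, $t2, 4 → $t2=112+4=116
sub $t5, $t5, 1 → $t5=7-1=6
cmp $t5, 6  (cmp 6,6)
bgt start: not taken
sw $t1, (108) → M[108]=10
halt.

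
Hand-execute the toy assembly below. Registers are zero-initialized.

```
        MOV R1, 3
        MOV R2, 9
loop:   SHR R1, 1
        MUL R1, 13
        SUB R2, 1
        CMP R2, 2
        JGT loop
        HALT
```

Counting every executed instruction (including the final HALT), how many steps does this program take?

38

after MOV R1, 3: R1=3
after MOV R2, 9: R2=9
after SHR R1, 1: R1=3>>1=1
after MUL R1, 13: R1=1*13=13
after SUB R2, 1: R2=9-1=8
CMP R2, 2  (cmp 8,2)
JGT loop: taken
after SHR R1, 1: R1=13>>1=6
after MUL R1, 13: R1=6*13=78
after SUB R2, 1: R2=8-1=7
CMP R2, 2  (cmp 7,2)
JGT loop: taken
after SHR R1, 1: R1=78>>1=39
after MUL R1, 13: R1=39*13=507
after SUB R2, 1: R2=7-1=6
CMP R2, 2  (cmp 6,2)
JGT loop: taken
after SHR R1, 1: R1=507>>1=253
after MUL R1, 13: R1=253*13=3289
after SUB R2, 1: R2=6-1=5
CMP R2, 2  (cmp 5,2)
JGT loop: taken
after SHR R1, 1: R1=3289>>1=1644
after MUL R1, 13: R1=1644*13=21372
after SUB R2, 1: R2=5-1=4
CMP R2, 2  (cmp 4,2)
JGT loop: taken
after SHR R1, 1: R1=21372>>1=10686
after MUL R1, 13: R1=10686*13=138918
after SUB R2, 1: R2=4-1=3
CMP R2, 2  (cmp 3,2)
JGT loop: taken
after SHR R1, 1: R1=138918>>1=69459
after MUL R1, 13: R1=69459*13=902967
after SUB R2, 1: R2=3-1=2
CMP R2, 2  (cmp 2,2)
JGT loop: not taken
halt.
Total executed instructions: 38.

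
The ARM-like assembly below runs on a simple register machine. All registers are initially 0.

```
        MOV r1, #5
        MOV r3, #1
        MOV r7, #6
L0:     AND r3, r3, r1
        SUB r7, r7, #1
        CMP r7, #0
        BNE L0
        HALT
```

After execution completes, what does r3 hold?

after MOV r1, #5: r1=5
after MOV r3, #1: r3=1
after MOV r7, #6: r7=6
after AND r3, r3, r1: r3=1&5=1
after SUB r7, r7, #1: r7=6-1=5
CMP r7, #0  (cmp 5,0)
BNE L0: taken
after AND r3, r3, r1: r3=1&5=1
after SUB r7, r7, #1: r7=5-1=4
CMP r7, #0  (cmp 4,0)
BNE L0: taken
after AND r3, r3, r1: r3=1&5=1
after SUB r7, r7, #1: r7=4-1=3
CMP r7, #0  (cmp 3,0)
BNE L0: taken
after AND r3, r3, r1: r3=1&5=1
after SUB r7, r7, #1: r7=3-1=2
CMP r7, #0  (cmp 2,0)
BNE L0: taken
after AND r3, r3, r1: r3=1&5=1
after SUB r7, r7, #1: r7=2-1=1
CMP r7, #0  (cmp 1,0)
BNE L0: taken
after AND r3, r3, r1: r3=1&5=1
after SUB r7, r7, #1: r7=1-1=0
CMP r7, #0  (cmp 0,0)
BNE L0: not taken
halt.

1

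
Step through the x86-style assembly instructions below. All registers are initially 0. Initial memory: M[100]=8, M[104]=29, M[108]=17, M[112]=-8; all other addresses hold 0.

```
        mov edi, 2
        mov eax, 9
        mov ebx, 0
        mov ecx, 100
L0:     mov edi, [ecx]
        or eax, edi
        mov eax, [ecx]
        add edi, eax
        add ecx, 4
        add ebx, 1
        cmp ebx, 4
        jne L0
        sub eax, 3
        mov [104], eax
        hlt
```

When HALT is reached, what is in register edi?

mov edi, 2 → edi=2
mov eax, 9 → eax=9
mov ebx, 0 → ebx=0
mov ecx, 100 → ecx=100
mov edi, [ecx] → edi=M[100]=8
or eax, edi → eax=9|8=9
mov eax, [ecx] → eax=M[100]=8
add edi, eax → edi=8+8=16
add ecx, 4 → ecx=100+4=104
add ebx, 1 → ebx=0+1=1
cmp ebx, 4  (cmp 1,4)
jne L0: taken
mov edi, [ecx] → edi=M[104]=29
or eax, edi → eax=8|29=29
mov eax, [ecx] → eax=M[104]=29
add edi, eax → edi=29+29=58
add ecx, 4 → ecx=104+4=108
add ebx, 1 → ebx=1+1=2
cmp ebx, 4  (cmp 2,4)
jne L0: taken
mov edi, [ecx] → edi=M[108]=17
or eax, edi → eax=29|17=29
mov eax, [ecx] → eax=M[108]=17
add edi, eax → edi=17+17=34
add ecx, 4 → ecx=108+4=112
add ebx, 1 → ebx=2+1=3
cmp ebx, 4  (cmp 3,4)
jne L0: taken
mov edi, [ecx] → edi=M[112]=-8
or eax, edi → eax=17|(-8)=-7
mov eax, [ecx] → eax=M[112]=-8
add edi, eax → edi=(-8)+(-8)=-16
add ecx, 4 → ecx=112+4=116
add ebx, 1 → ebx=3+1=4
cmp ebx, 4  (cmp 4,4)
jne L0: not taken
sub eax, 3 → eax=(-8)-3=-11
mov [104], eax → M[104]=-11
halt.

-16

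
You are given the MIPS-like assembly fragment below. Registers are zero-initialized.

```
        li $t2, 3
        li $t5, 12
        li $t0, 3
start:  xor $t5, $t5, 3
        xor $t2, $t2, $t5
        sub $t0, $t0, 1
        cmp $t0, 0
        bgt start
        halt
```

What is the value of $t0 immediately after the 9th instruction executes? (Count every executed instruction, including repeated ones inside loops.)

2

li $t2, 3 → $t2=3
li $t5, 12 → $t5=12
li $t0, 3 → $t0=3
xor $t5, $t5, 3 → $t5=12^3=15
xor $t2, $t2, $t5 → $t2=3^15=12
sub $t0, $t0, 1 → $t0=3-1=2
cmp $t0, 0  (cmp 2,0)
bgt start: taken
xor $t5, $t5, 3 → $t5=15^3=12
After step 9: $t0 = 2.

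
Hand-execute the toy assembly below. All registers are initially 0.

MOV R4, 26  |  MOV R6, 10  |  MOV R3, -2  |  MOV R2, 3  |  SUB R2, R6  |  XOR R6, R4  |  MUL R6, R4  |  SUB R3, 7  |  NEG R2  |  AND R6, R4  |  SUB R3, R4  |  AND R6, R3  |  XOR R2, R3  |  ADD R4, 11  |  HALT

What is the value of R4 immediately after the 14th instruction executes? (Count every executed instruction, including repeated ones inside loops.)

37

after MOV R4, 26: R4=26
after MOV R6, 10: R6=10
after MOV R3, -2: R3=-2
after MOV R2, 3: R2=3
after SUB R2, R6: R2=3-10=-7
after XOR R6, R4: R6=10^26=16
after MUL R6, R4: R6=16*26=416
after SUB R3, 7: R3=(-2)-7=-9
after NEG R2: R2=-(-7)=7
after AND R6, R4: R6=416&26=0
after SUB R3, R4: R3=(-9)-26=-35
after AND R6, R3: R6=0&(-35)=0
after XOR R2, R3: R2=7^(-35)=-38
after ADD R4, 11: R4=26+11=37
After step 14: R4 = 37.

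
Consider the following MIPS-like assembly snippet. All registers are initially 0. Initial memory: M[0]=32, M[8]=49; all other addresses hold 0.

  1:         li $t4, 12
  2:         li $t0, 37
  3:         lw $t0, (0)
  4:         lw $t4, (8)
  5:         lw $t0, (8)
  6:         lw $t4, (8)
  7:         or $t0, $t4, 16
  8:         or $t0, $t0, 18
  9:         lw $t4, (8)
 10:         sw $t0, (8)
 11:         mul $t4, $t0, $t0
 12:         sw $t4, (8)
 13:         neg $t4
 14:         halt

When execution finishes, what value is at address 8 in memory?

2601

after li $t4, 12: $t4=12
after li $t0, 37: $t0=37
after lw $t0, (0): $t0=M[0]=32
after lw $t4, (8): $t4=M[8]=49
after lw $t0, (8): $t0=M[8]=49
after lw $t4, (8): $t4=M[8]=49
after or $t0, $t4, 16: $t0=49|16=49
after or $t0, $t0, 18: $t0=49|18=51
after lw $t4, (8): $t4=M[8]=49
sw $t0, (8) → M[8]=51
after mul $t4, $t0, $t0: $t4=51*51=2601
sw $t4, (8) → M[8]=2601
after neg $t4: $t4=-(2601)=-2601
halt.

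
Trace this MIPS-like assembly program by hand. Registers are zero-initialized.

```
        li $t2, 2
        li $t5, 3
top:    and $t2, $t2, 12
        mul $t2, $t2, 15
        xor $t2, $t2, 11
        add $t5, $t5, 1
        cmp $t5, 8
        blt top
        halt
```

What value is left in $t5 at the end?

8

li $t2, 2 → $t2=2
li $t5, 3 → $t5=3
and $t2, $t2, 12 → $t2=2&12=0
mul $t2, $t2, 15 → $t2=0*15=0
xor $t2, $t2, 11 → $t2=0^11=11
add $t5, $t5, 1 → $t5=3+1=4
cmp $t5, 8  (cmp 4,8)
blt top: taken
and $t2, $t2, 12 → $t2=11&12=8
mul $t2, $t2, 15 → $t2=8*15=120
xor $t2, $t2, 11 → $t2=120^11=115
add $t5, $t5, 1 → $t5=4+1=5
cmp $t5, 8  (cmp 5,8)
blt top: taken
and $t2, $t2, 12 → $t2=115&12=0
mul $t2, $t2, 15 → $t2=0*15=0
xor $t2, $t2, 11 → $t2=0^11=11
add $t5, $t5, 1 → $t5=5+1=6
cmp $t5, 8  (cmp 6,8)
blt top: taken
and $t2, $t2, 12 → $t2=11&12=8
mul $t2, $t2, 15 → $t2=8*15=120
xor $t2, $t2, 11 → $t2=120^11=115
add $t5, $t5, 1 → $t5=6+1=7
cmp $t5, 8  (cmp 7,8)
blt top: taken
and $t2, $t2, 12 → $t2=115&12=0
mul $t2, $t2, 15 → $t2=0*15=0
xor $t2, $t2, 11 → $t2=0^11=11
add $t5, $t5, 1 → $t5=7+1=8
cmp $t5, 8  (cmp 8,8)
blt top: not taken
halt.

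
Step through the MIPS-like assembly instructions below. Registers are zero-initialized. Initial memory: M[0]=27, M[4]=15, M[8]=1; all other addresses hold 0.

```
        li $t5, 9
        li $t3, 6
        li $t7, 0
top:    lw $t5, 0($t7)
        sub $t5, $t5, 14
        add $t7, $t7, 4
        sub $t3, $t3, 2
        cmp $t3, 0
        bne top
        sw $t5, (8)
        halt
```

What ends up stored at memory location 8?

after li $t5, 9: $t5=9
after li $t3, 6: $t3=6
after li $t7, 0: $t7=0
after lw $t5, 0($t7): $t5=M[0]=27
after sub $t5, $t5, 14: $t5=27-14=13
after add $t7, $t7, 4: $t7=0+4=4
after sub $t3, $t3, 2: $t3=6-2=4
cmp $t3, 0  (cmp 4,0)
bne top: taken
after lw $t5, 0($t7): $t5=M[4]=15
after sub $t5, $t5, 14: $t5=15-14=1
after add $t7, $t7, 4: $t7=4+4=8
after sub $t3, $t3, 2: $t3=4-2=2
cmp $t3, 0  (cmp 2,0)
bne top: taken
after lw $t5, 0($t7): $t5=M[8]=1
after sub $t5, $t5, 14: $t5=1-14=-13
after add $t7, $t7, 4: $t7=8+4=12
after sub $t3, $t3, 2: $t3=2-2=0
cmp $t3, 0  (cmp 0,0)
bne top: not taken
sw $t5, (8) → M[8]=-13
halt.

-13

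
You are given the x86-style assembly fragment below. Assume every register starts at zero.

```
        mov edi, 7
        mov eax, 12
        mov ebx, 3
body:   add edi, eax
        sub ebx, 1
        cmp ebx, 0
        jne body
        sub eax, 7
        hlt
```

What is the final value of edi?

43

edi=7
eax=12
ebx=3
edi=7+12=19
ebx=3-1=2
cmp ebx, 0  (cmp 2,0)
jne body: taken
edi=19+12=31
ebx=2-1=1
cmp ebx, 0  (cmp 1,0)
jne body: taken
edi=31+12=43
ebx=1-1=0
cmp ebx, 0  (cmp 0,0)
jne body: not taken
eax=12-7=5
halt.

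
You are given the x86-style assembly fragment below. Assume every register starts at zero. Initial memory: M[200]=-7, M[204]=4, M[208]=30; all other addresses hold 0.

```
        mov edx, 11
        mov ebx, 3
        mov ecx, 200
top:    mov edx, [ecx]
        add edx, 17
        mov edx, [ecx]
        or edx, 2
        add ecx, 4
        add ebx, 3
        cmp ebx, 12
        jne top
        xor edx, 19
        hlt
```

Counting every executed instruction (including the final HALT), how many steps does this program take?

29

after mov edx, 11: edx=11
after mov ebx, 3: ebx=3
after mov ecx, 200: ecx=200
after mov edx, [ecx]: edx=M[200]=-7
after add edx, 17: edx=(-7)+17=10
after mov edx, [ecx]: edx=M[200]=-7
after or edx, 2: edx=(-7)|2=-5
after add ecx, 4: ecx=200+4=204
after add ebx, 3: ebx=3+3=6
cmp ebx, 12  (cmp 6,12)
jne top: taken
after mov edx, [ecx]: edx=M[204]=4
after add edx, 17: edx=4+17=21
after mov edx, [ecx]: edx=M[204]=4
after or edx, 2: edx=4|2=6
after add ecx, 4: ecx=204+4=208
after add ebx, 3: ebx=6+3=9
cmp ebx, 12  (cmp 9,12)
jne top: taken
after mov edx, [ecx]: edx=M[208]=30
after add edx, 17: edx=30+17=47
after mov edx, [ecx]: edx=M[208]=30
after or edx, 2: edx=30|2=30
after add ecx, 4: ecx=208+4=212
after add ebx, 3: ebx=9+3=12
cmp ebx, 12  (cmp 12,12)
jne top: not taken
after xor edx, 19: edx=30^19=13
halt.
Total executed instructions: 29.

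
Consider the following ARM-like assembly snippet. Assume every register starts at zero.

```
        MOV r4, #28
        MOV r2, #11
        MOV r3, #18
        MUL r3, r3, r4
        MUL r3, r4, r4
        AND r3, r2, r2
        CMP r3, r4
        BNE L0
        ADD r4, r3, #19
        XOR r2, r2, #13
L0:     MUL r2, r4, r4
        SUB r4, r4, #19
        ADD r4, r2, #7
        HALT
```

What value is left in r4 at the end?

791

r4=28
r2=11
r3=18
r3=18*28=504
r3=28*28=784
r3=11&11=11
CMP r3, r4  (cmp 11,28)
BNE L0: taken
r2=28*28=784
r4=28-19=9
r4=784+7=791
halt.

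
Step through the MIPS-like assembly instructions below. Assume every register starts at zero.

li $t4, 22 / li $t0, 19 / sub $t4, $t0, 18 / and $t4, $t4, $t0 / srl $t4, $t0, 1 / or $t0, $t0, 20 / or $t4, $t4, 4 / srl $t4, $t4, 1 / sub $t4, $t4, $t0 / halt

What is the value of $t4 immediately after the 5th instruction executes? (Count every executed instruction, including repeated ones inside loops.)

after li $t4, 22: $t4=22
after li $t0, 19: $t0=19
after sub $t4, $t0, 18: $t4=19-18=1
after and $t4, $t4, $t0: $t4=1&19=1
after srl $t4, $t0, 1: $t4=19>>1=9
After step 5: $t4 = 9.

9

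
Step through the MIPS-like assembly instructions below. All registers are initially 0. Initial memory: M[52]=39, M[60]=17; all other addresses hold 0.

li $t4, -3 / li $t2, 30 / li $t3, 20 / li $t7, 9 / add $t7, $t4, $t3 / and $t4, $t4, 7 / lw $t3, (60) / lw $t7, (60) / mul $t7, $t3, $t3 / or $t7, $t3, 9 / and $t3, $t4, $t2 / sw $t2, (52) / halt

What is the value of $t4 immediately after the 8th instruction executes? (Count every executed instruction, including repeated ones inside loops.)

5

after li $t4, -3: $t4=-3
after li $t2, 30: $t2=30
after li $t3, 20: $t3=20
after li $t7, 9: $t7=9
after add $t7, $t4, $t3: $t7=(-3)+20=17
after and $t4, $t4, 7: $t4=(-3)&7=5
after lw $t3, (60): $t3=M[60]=17
after lw $t7, (60): $t7=M[60]=17
After step 8: $t4 = 5.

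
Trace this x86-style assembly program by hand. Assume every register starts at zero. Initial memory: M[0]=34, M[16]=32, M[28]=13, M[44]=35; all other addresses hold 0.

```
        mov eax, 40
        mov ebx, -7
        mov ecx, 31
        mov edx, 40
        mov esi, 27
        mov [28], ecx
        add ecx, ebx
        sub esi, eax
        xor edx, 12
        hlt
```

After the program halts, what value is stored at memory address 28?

after mov eax, 40: eax=40
after mov ebx, -7: ebx=-7
after mov ecx, 31: ecx=31
after mov edx, 40: edx=40
after mov esi, 27: esi=27
mov [28], ecx → M[28]=31
after add ecx, ebx: ecx=31+(-7)=24
after sub esi, eax: esi=27-40=-13
after xor edx, 12: edx=40^12=36
halt.

31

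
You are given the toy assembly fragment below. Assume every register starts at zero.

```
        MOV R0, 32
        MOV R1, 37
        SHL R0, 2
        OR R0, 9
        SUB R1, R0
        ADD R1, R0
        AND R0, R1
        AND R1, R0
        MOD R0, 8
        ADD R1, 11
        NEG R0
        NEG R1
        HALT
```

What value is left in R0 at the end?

after MOV R0, 32: R0=32
after MOV R1, 37: R1=37
after SHL R0, 2: R0=32<<2=128
after OR R0, 9: R0=128|9=137
after SUB R1, R0: R1=37-137=-100
after ADD R1, R0: R1=(-100)+137=37
after AND R0, R1: R0=137&37=1
after AND R1, R0: R1=37&1=1
after MOD R0, 8: R0=1%8=1
after ADD R1, 11: R1=1+11=12
after NEG R0: R0=-(1)=-1
after NEG R1: R1=-(12)=-12
halt.

-1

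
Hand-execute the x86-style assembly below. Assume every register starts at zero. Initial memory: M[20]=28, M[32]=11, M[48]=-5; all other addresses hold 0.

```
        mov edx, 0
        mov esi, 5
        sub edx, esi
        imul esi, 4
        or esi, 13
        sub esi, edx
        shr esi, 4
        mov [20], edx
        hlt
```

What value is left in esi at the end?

after mov edx, 0: edx=0
after mov esi, 5: esi=5
after sub edx, esi: edx=0-5=-5
after imul esi, 4: esi=5*4=20
after or esi, 13: esi=20|13=29
after sub esi, edx: esi=29-(-5)=34
after shr esi, 4: esi=34>>4=2
mov [20], edx → M[20]=-5
halt.

2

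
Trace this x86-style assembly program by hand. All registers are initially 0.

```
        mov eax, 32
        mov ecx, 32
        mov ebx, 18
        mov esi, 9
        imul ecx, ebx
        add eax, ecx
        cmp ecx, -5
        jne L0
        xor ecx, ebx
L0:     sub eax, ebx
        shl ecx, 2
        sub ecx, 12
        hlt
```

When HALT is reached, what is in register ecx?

2292

after mov eax, 32: eax=32
after mov ecx, 32: ecx=32
after mov ebx, 18: ebx=18
after mov esi, 9: esi=9
after imul ecx, ebx: ecx=32*18=576
after add eax, ecx: eax=32+576=608
cmp ecx, -5  (cmp 576,-5)
jne L0: taken
after sub eax, ebx: eax=608-18=590
after shl ecx, 2: ecx=576<<2=2304
after sub ecx, 12: ecx=2304-12=2292
halt.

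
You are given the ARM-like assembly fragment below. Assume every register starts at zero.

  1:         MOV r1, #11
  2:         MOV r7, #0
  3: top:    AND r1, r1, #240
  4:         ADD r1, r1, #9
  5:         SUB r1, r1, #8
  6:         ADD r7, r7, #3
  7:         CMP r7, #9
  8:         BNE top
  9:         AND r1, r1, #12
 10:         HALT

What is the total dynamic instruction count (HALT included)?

after MOV r1, #11: r1=11
after MOV r7, #0: r7=0
after AND r1, r1, #240: r1=11&240=0
after ADD r1, r1, #9: r1=0+9=9
after SUB r1, r1, #8: r1=9-8=1
after ADD r7, r7, #3: r7=0+3=3
CMP r7, #9  (cmp 3,9)
BNE top: taken
after AND r1, r1, #240: r1=1&240=0
after ADD r1, r1, #9: r1=0+9=9
after SUB r1, r1, #8: r1=9-8=1
after ADD r7, r7, #3: r7=3+3=6
CMP r7, #9  (cmp 6,9)
BNE top: taken
after AND r1, r1, #240: r1=1&240=0
after ADD r1, r1, #9: r1=0+9=9
after SUB r1, r1, #8: r1=9-8=1
after ADD r7, r7, #3: r7=6+3=9
CMP r7, #9  (cmp 9,9)
BNE top: not taken
after AND r1, r1, #12: r1=1&12=0
halt.
Total executed instructions: 22.

22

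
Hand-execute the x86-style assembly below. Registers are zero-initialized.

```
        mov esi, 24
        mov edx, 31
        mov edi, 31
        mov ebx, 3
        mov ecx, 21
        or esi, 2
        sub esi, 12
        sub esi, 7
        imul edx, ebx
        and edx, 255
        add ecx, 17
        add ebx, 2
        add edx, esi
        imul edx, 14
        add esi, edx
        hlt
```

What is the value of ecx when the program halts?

mov esi, 24 → esi=24
mov edx, 31 → edx=31
mov edi, 31 → edi=31
mov ebx, 3 → ebx=3
mov ecx, 21 → ecx=21
or esi, 2 → esi=24|2=26
sub esi, 12 → esi=26-12=14
sub esi, 7 → esi=14-7=7
imul edx, ebx → edx=31*3=93
and edx, 255 → edx=93&255=93
add ecx, 17 → ecx=21+17=38
add ebx, 2 → ebx=3+2=5
add edx, esi → edx=93+7=100
imul edx, 14 → edx=100*14=1400
add esi, edx → esi=7+1400=1407
halt.

38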